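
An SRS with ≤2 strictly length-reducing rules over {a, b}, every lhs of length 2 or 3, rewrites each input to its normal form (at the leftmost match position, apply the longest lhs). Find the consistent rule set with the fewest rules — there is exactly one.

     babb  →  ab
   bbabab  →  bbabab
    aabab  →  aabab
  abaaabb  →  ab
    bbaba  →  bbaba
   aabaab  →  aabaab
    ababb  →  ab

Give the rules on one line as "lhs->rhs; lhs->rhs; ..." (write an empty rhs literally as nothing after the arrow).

abb->bb; bbb->ab

  | babb => bbb => ab
  | bbabab
  | aabab
  | abaaabb => abaabb => ababb => abbb => bbb => ab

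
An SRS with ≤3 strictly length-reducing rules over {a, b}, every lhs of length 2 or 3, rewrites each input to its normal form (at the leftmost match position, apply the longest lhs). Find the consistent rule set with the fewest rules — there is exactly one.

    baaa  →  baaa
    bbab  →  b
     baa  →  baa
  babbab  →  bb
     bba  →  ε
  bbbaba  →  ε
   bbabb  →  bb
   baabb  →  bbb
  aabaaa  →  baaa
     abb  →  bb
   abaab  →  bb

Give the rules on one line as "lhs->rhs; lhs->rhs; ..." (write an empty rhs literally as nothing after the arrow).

ab->b; bba->

  | baaa
  | bbab => b
  | baa
  | babbab => bbbab => bb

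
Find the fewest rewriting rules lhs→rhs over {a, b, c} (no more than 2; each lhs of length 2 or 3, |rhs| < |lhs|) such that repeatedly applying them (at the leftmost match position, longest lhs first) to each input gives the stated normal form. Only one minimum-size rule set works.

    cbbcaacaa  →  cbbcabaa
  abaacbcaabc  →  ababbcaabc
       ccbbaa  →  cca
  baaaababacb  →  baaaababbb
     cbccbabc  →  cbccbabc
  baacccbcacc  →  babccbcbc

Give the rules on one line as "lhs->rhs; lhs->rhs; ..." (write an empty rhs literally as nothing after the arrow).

ac->b; bba->

  | cbbcaacaa => cbbcabaa
  | abaacbcaabc => ababbcaabc
  | ccbbaa => cca
  | baaaababacb => baaaababbb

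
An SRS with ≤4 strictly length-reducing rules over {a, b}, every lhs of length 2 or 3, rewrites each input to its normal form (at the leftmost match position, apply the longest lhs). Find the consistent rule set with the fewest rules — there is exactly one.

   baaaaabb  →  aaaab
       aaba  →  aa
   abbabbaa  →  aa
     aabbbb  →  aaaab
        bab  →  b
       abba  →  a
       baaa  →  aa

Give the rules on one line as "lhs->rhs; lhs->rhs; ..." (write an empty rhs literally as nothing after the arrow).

  | baaaaabb => aaaabb => aaaab
  | aaba => aa
  | abbabbaa => ababbaa => abbaa => abaa => aa
  | aabbbb => aaaab

ba->; bb->b; bbb->aa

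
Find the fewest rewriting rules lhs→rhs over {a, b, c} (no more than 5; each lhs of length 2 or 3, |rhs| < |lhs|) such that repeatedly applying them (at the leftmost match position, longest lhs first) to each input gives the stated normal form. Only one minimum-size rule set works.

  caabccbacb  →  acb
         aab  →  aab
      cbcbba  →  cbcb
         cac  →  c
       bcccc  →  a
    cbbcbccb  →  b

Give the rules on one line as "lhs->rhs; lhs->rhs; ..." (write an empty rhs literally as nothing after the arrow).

  | caabccbacb => abccbacb => ababacb => abacb => acb
  | aab
  | cbcbba => cbcb
  | cac => c

ba->; bbc->a; ca->; cc->a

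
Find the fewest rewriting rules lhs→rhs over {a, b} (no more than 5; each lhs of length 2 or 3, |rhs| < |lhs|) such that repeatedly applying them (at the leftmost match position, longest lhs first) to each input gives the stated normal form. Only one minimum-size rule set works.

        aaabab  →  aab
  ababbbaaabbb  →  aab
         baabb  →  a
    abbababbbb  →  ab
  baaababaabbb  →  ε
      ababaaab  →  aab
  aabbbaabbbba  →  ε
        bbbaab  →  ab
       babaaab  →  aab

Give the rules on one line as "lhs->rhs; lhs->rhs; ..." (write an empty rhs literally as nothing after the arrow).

  | aaabab => aabbb => aab
  | ababbbaaabbb => bbbbbaaabbb => bbbaaabbb => baaabbb => aabbb => aab
  | baabb => abb => a
  | abbababbbb => abbabbbb => abbbbb => abbb => ab

aba->bb; ba->; bb->; bba->b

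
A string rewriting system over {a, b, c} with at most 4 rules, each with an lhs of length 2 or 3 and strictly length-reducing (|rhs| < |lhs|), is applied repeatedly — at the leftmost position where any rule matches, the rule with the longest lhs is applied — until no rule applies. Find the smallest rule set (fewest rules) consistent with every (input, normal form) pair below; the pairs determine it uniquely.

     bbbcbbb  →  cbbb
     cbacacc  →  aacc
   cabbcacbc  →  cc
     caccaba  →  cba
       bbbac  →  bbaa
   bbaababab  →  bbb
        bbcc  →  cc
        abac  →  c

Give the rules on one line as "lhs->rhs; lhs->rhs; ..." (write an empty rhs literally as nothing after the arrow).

aba->; bac->aa; bc->c; ca->

  | bbbcbbb => bbcbbb => bcbbb => cbbb
  | cbacacc => caaacc => aacc
  | cabbcacbc => bbcacbc => bcacbc => cacbc => cbc => cc
  | caccaba => ccaba => cba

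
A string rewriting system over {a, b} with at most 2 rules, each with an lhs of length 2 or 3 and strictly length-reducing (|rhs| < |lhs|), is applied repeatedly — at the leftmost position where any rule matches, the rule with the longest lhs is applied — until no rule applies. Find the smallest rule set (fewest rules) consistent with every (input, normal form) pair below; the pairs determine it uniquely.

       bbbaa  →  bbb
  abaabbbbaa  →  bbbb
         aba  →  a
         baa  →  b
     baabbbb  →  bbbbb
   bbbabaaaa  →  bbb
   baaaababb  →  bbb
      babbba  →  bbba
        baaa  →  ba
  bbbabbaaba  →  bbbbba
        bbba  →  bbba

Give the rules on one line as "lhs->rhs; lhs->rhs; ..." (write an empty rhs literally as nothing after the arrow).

  | bbbaa => bbb
  | abaabbbbaa => aabbbbaa => bbbbaa => bbbb
  | aba => a
  | baa => b

aa->; ab->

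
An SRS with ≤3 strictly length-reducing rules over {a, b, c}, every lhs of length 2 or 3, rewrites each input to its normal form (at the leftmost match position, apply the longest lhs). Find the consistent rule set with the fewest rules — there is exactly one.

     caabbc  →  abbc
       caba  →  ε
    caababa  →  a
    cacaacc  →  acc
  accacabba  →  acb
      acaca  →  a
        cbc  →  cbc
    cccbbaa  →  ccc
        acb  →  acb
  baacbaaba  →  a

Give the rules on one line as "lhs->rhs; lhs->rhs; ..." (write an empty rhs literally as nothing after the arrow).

ba->; ca->

  | caabbc => abbc
  | caba => ba => ε
  | caababa => ababa => aba => a
  | cacaacc => caacc => acc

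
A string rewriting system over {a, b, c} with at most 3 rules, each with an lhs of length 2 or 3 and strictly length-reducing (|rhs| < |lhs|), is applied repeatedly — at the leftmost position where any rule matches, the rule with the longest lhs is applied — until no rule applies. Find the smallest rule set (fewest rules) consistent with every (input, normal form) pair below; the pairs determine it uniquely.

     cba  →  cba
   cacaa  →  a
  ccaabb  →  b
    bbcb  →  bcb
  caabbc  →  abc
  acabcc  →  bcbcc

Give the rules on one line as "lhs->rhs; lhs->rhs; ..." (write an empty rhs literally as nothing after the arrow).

  | cba
  | cacaa => caa => a
  | ccaabb => cabb => bb => b
  | bbcb => bcb

aca->bc; bb->b; ca->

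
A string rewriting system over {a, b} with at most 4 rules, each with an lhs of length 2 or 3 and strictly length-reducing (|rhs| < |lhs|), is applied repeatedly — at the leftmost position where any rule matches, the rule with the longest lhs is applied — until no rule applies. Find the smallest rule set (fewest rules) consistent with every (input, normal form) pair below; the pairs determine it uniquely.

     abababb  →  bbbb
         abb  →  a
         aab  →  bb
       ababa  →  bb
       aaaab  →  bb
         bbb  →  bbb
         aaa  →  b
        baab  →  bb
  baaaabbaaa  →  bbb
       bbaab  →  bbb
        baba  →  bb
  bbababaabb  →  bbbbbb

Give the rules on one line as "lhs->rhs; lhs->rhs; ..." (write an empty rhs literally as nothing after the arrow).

aa->b; ab->a; ba->b

  | abababb => aababb => bbabb => bbbb
  | abb => ab => a
  | aab => bb
  | ababa => aaba => bba => bb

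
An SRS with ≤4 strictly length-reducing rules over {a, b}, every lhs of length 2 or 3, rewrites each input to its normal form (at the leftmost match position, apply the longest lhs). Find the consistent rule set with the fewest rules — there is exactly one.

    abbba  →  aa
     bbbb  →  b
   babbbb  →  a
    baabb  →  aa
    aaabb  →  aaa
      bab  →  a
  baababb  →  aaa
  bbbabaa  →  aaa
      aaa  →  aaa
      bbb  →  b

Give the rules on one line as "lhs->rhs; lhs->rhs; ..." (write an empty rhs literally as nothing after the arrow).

ab->a; ba->a; bb->b

  | abbba => abba => aba => aa
  | bbbb => bbb => bb => b
  | babbbb => abbbb => abbb => abb => ab => a
  | baabb => aabb => aab => aa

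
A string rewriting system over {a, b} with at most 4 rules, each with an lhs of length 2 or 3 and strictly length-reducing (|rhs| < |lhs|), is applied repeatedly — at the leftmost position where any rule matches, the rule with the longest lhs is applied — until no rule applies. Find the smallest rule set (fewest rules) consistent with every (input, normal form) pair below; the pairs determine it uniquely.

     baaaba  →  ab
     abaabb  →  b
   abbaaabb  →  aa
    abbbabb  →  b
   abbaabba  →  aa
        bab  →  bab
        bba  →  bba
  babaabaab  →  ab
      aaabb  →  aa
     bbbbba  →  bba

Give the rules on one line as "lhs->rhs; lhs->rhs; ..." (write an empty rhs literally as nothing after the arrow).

aba->b; abb->; baa->a; bbb->

  | baaaba => aaba => ab
  | abaabb => babb => b
  | abbaaabb => aaabb => aa
  | abbbabb => babb => b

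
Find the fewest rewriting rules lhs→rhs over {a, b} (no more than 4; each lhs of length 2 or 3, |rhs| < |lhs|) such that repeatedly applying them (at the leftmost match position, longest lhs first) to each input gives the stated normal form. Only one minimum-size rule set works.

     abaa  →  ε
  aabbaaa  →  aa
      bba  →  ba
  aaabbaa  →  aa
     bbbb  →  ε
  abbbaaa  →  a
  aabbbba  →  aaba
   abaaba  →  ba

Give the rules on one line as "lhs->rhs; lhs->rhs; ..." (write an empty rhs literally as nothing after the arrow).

  | abaa => aaa => ε
  | aabbaaa => aabaaa => aaaaa => aa
  | bba => ba
  | aaabbaa => bbaa => baa => aa

aaa->; baa->aa; bb->; bba->ba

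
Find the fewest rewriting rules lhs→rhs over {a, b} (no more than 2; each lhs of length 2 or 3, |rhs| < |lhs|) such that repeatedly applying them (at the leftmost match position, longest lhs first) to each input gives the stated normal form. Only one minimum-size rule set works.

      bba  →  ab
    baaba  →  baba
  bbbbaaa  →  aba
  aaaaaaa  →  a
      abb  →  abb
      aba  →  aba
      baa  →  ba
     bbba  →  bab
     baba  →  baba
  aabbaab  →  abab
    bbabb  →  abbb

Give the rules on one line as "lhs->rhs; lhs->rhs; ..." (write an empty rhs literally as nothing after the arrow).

  | bba => ab
  | baaba => baba
  | bbbbaaa => bbabaa => abbaa => aaba => aba
  | aaaaaaa => aaaaaa => aaaaa => aaaa => aaa => aa => a

aa->a; bba->ab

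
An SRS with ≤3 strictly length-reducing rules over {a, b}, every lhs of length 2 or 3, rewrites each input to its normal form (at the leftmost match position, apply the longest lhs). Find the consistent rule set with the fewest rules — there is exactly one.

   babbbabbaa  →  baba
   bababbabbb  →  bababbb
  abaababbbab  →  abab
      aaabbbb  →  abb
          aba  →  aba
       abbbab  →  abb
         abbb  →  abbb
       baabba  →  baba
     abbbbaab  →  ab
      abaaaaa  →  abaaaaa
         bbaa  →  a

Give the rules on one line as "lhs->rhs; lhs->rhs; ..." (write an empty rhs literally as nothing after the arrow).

aab->a; bba->

  | babbbabbaa => babbbaa => baba
  | bababbabbb => bababbb
  | abaababbbab => abaabbbab => ababbab => abab
  | aaabbbb => aabbb => abb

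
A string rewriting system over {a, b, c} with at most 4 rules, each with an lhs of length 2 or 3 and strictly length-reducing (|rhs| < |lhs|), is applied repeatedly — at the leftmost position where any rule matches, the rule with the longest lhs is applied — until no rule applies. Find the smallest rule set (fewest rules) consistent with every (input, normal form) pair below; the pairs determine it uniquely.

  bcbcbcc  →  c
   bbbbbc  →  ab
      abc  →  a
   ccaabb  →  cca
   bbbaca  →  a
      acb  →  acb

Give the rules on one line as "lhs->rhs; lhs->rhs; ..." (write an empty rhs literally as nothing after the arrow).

  | bcbcbcc => bcbcc => bcc => c
  | bbbbbc => abbc => ab
  | abc => a
  | ccaabb => ccbbb => cca

aa->b; bbb->a; bc->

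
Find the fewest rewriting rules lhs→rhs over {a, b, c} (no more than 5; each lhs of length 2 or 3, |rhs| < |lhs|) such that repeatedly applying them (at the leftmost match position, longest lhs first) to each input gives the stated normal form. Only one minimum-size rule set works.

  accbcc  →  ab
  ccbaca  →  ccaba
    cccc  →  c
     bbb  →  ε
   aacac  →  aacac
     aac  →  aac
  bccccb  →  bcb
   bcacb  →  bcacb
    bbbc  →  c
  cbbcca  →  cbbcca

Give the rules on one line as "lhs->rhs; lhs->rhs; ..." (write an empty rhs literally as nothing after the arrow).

  | accbcc => acbc => ab
  | ccbaca => ccaba
  | cccc => c
  | bbb => ε

bac->ab; bbb->; cbc->b; ccc->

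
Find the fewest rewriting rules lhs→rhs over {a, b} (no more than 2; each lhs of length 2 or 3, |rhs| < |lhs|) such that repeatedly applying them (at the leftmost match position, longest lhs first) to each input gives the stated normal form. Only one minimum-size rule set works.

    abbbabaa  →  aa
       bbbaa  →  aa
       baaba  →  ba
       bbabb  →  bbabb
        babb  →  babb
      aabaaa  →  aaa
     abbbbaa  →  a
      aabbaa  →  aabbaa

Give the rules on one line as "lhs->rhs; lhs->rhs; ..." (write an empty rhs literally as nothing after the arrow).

  | abbbabaa => aabaa => aa
  | bbbaa => aa
  | baaba => ba
  | bbabb

aba->; bbb->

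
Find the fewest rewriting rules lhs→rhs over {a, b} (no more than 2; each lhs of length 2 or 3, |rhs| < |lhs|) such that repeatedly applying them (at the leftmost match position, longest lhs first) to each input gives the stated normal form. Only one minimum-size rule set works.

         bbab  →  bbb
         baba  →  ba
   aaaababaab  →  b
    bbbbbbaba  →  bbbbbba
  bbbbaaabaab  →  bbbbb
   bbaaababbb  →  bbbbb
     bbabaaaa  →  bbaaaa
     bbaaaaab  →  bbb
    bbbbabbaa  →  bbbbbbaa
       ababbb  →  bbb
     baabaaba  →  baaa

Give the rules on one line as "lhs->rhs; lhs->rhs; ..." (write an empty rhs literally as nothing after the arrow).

ab->b; aba->a

  | bbab => bbb
  | baba => ba
  | aaaababaab => aaaabaab => aaaaab => aaaab => aaab => aab => ab => b
  | bbbbbbaba => bbbbbba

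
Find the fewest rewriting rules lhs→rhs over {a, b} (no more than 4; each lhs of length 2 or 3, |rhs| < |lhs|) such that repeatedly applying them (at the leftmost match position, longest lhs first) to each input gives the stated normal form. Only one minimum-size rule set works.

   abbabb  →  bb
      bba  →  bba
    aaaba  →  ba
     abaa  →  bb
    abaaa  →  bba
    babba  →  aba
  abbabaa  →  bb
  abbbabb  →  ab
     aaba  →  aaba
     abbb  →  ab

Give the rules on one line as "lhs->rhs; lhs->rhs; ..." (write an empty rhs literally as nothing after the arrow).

  | abbabb => bbabb => bbbb => abb => bb
  | bba
  | aaaba => ba
  | abaa => abb => bb

aaa->; abb->bb; baa->bb; bbb->ab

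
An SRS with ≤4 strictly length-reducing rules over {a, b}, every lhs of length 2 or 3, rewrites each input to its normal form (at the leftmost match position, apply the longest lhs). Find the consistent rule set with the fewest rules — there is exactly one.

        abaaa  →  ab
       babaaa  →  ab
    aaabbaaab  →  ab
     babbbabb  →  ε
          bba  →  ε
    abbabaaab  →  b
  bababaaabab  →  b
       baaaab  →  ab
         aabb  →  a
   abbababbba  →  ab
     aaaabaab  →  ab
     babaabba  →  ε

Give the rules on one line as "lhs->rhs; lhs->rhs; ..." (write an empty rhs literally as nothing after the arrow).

  | abaaa => abaa => aba => ab
  | babaaa => abaaa => abaa => aba => ab
  | aaabbaaab => abbaaab => aaaaab => aaab => ab
  | babbbabb => abbbabb => aababb => babb => abb => aa => ε

aa->; ba->b; bab->ab; bb->a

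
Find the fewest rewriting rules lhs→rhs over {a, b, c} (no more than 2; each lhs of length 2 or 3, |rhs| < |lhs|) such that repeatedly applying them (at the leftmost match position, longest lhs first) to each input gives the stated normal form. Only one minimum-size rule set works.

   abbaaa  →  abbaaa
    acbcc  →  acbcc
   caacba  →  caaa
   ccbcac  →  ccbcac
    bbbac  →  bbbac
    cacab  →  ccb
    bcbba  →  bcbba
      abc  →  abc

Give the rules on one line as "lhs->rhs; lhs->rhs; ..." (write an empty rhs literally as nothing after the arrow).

aca->c; cba->a

  | abbaaa
  | acbcc
  | caacba => caaa
  | ccbcac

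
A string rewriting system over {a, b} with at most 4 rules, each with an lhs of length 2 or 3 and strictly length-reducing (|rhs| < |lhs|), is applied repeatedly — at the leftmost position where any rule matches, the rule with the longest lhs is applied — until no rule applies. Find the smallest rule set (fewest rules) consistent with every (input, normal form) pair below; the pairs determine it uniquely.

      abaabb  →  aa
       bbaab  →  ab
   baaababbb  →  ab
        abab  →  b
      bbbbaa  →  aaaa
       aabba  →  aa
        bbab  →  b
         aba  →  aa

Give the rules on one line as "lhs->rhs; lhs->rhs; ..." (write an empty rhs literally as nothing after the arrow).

  | abaabb => aaabb => abb => aa
  | bbaab => aaab => ab
  | baaababbb => aaababbb => ababbb => aabbb => bbb => ab
  | abab => aab => b

aab->b; ba->a; bb->a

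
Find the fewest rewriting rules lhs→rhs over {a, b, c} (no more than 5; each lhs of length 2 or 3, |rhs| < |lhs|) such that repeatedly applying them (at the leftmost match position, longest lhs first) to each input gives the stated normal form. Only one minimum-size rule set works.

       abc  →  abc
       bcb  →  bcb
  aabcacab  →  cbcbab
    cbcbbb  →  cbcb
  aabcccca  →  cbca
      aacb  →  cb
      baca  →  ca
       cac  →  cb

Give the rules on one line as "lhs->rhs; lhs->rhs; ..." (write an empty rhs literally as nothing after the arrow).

aa->c; ac->b; bb->c; cc->c

  | abc
  | bcb
  | aabcacab => cbcacab => cbcbab
  | cbcbbb => cbccb => cbcb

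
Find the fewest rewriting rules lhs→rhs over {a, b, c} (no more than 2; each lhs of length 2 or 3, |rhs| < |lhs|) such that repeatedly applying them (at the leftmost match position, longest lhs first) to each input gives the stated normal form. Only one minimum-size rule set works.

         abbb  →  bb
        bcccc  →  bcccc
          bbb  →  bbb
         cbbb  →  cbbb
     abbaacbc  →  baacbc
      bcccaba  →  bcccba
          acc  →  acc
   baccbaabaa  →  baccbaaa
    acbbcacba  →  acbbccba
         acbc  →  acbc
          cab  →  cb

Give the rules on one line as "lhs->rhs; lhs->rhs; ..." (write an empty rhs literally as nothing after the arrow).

  | abbb => bb
  | bcccc
  | bbb
  | cbbb

ab->; ca->c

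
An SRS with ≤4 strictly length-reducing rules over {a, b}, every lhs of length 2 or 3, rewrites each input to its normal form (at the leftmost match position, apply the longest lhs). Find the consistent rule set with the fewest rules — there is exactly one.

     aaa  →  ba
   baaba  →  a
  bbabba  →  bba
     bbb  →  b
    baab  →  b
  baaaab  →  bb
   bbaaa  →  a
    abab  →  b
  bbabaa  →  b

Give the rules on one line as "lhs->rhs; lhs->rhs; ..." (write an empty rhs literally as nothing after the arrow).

  | aaa => ba
  | baaba => bbba => aba => a
  | bbabba => bbbba => abba => bba
  | bbb => ab => b

aa->b; ab->b; aba->a; bbb->ab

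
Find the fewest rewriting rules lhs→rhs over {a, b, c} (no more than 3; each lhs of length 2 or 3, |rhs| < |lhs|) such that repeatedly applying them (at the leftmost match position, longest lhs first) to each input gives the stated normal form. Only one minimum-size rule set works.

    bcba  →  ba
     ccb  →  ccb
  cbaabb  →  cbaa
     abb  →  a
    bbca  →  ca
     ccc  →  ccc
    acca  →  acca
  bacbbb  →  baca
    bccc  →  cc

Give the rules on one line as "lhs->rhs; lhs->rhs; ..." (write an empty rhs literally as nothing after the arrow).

  | bcba => ba
  | ccb
  | cbaabb => cbaa
  | abb => a

bb->; bbb->a; bc->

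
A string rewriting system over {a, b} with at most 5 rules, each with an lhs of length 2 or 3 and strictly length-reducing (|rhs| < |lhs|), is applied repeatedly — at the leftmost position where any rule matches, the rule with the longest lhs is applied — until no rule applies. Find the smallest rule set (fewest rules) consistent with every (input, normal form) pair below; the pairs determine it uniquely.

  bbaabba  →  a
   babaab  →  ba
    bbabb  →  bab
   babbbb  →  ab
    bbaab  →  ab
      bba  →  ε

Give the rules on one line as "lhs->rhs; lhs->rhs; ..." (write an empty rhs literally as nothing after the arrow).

  | bbaabba => aaabba => abba => a
  | babaab => babba => ba
  | bbabb => aabb => bab
  | babbbb => bbb => ab

aa->; aab->ba; abb->; bb->a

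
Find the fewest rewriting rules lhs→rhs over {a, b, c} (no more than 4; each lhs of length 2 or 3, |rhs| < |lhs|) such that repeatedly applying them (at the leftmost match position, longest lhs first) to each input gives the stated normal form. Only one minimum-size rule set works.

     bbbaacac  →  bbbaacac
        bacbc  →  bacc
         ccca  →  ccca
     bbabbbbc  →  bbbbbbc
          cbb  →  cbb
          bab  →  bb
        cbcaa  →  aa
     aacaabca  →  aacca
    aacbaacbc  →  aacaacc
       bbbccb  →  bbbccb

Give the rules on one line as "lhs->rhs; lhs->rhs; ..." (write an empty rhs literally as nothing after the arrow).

ab->b; acb->ac; cbc->

  | bbbaacac
  | bacbc => bacc
  | ccca
  | bbabbbbc => bbbbbbc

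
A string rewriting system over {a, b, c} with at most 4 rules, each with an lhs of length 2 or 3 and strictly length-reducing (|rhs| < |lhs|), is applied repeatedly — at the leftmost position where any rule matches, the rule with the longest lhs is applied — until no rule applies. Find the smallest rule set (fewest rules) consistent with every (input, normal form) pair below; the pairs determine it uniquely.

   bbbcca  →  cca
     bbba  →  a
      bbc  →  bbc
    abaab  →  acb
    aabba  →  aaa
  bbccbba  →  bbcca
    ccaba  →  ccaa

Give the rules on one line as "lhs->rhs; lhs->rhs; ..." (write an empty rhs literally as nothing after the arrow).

  | bbbcca => cca
  | bbba => a
  | bbc
  | abaab => acb

ba->a; baa->c; bbb->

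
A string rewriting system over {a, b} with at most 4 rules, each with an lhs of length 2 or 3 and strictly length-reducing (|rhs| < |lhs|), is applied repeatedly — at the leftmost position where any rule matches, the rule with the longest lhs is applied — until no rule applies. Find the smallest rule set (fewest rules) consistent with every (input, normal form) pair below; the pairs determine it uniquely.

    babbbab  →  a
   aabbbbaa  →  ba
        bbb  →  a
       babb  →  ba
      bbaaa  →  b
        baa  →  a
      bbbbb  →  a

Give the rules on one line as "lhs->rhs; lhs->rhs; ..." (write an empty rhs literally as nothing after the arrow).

aa->b; ab->a; bb->a; bba->

  | babbbab => babbab => babab => baab => bbb => ab => a
  | aabbbbaa => bbbbbaa => abbbaa => abbaa => abaa => aaa => ba
  | bbb => ab => a
  | babb => bab => ba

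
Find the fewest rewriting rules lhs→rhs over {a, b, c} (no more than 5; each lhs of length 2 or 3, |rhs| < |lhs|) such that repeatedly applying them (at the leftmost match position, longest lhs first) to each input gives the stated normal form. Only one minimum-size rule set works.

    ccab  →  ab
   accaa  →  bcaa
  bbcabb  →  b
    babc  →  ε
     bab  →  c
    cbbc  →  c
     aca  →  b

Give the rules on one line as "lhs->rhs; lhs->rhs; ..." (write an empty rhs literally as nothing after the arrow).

ac->b; ba->b; bb->c; cc->

  | ccab => ab
  | accaa => bcaa
  | bbcabb => ccabb => abb => ac => b
  | babc => bbc => cc => ε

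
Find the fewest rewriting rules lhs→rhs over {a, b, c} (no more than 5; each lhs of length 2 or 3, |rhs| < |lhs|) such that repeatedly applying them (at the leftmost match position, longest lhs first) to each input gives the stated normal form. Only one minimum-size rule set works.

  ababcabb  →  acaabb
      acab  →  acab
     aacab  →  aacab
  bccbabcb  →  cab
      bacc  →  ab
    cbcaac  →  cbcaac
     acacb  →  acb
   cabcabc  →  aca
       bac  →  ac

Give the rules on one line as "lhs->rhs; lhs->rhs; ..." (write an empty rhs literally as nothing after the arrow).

  | ababcabb => aabcabb => acaabb
  | acab
  | aacab
  | bccbabcb => bbbabcb => bbabcb => babcb => abcb => cab

abc->ca; ba->a; cac->c; cc->b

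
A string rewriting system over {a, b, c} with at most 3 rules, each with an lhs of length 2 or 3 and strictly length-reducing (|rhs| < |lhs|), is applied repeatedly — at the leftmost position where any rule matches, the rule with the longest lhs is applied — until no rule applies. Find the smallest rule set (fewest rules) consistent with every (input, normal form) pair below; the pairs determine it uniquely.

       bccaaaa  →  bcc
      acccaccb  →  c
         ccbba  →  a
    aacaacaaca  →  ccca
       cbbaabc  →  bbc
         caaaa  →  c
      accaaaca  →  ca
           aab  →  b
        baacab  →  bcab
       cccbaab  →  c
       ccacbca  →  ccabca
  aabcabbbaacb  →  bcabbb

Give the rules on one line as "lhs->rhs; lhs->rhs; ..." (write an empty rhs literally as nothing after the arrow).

  | bccaaaa => bccaa => bcc
  | acccaccb => accaccb => acaccb => aaccb => ccb => c
  | ccbba => cba => a
  | aacaacaaca => caacaaca => ccaaca => ccca

aa->; ac->a; cb->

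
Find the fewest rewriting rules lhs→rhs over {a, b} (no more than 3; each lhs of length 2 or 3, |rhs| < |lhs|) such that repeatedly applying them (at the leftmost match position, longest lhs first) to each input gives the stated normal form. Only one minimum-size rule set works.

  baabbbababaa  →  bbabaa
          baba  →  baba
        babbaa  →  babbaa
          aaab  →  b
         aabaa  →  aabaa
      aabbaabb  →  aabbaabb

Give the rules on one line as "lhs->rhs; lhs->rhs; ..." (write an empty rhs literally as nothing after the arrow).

  | baabbbababaa => baaababaa => bbabaa
  | baba
  | babbaa
  | aaab => b

aaa->; bbb->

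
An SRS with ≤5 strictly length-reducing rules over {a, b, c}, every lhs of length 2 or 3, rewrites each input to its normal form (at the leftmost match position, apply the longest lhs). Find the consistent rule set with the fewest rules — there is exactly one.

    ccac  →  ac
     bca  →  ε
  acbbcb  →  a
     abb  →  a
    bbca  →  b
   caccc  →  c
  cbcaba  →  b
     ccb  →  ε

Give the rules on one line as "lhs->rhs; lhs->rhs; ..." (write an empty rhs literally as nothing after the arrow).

  | ccac => bac => ac
  | bca => bb => ε
  | acbbcb => accb => abb => a
  | abb => a

ba->a; bb->; ca->b; cc->b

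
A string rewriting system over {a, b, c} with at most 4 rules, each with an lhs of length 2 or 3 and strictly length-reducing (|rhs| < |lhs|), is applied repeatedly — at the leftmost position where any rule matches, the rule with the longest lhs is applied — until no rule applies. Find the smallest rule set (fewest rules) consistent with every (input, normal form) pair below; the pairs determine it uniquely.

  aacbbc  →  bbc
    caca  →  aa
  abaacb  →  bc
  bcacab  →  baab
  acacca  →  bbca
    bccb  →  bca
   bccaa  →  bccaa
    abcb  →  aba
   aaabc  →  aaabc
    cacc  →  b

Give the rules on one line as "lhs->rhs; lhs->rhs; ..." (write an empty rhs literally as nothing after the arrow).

  | aacbbc => bbc
  | caca => cba => aa
  | abaacb => abb => bc
  | bcacab => bcbab => baab

aac->; abb->bc; ac->b; cb->a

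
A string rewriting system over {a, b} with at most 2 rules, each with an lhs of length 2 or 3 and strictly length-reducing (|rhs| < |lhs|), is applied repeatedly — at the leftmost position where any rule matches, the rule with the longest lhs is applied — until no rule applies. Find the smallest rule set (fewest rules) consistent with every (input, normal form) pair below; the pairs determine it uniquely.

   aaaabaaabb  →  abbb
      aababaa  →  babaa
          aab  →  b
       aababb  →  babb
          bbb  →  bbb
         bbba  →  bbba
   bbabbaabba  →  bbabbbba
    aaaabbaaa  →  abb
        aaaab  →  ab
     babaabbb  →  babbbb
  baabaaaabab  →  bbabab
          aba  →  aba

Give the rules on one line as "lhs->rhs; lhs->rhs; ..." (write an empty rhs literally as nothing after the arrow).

  | aaaabaaabb => abaaabb => abbb
  | aababaa => babaa
  | aab => b
  | aababb => babb

aaa->; aab->b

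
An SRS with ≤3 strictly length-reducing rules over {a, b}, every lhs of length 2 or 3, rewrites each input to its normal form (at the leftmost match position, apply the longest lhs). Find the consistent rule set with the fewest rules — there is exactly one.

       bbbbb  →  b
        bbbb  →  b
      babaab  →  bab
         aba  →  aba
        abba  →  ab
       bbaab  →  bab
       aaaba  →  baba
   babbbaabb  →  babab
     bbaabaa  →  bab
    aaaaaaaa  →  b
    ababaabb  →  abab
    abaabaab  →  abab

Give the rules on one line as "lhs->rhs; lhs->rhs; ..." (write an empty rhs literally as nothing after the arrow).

  | bbbbb => bbbb => bbb => bb => b
  | bbbb => bbb => bb => b
  | babaab => babbb => babb => bab
  | aba

aa->b; bb->b; bba->b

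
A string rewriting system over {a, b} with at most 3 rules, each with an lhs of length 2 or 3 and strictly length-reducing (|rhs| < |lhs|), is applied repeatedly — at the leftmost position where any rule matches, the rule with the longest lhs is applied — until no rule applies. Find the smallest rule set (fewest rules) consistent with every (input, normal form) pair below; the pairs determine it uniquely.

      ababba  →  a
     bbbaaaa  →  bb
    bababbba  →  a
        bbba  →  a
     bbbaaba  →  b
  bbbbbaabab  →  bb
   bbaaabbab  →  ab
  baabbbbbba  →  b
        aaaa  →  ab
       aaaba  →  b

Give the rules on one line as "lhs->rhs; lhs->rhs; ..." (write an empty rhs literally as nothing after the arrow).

  | ababba => aabba => bbba => bba => ba => a
  | bbbaaaa => bbabaa => babaa => abaa => aab => bb
  | bababbba => ababbba => aabbba => bbbba => bbba => bba => ba => a
  | bbba => bba => ba => a

aa->b; ba->a; baa->ab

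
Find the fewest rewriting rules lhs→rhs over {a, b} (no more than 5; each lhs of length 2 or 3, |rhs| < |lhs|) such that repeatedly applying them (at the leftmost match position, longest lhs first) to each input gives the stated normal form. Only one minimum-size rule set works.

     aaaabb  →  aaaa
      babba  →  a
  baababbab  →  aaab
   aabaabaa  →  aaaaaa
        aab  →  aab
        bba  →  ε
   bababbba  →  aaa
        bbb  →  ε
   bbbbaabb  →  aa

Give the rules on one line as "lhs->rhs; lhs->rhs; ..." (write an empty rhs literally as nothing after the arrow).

ba->a; bb->; bba->; bbb->

  | aaaabb => aaaa
  | babba => abba => a
  | baababbab => aababbab => aaabbab => aaab
  | aabaabaa => aaaabaa => aaaaaa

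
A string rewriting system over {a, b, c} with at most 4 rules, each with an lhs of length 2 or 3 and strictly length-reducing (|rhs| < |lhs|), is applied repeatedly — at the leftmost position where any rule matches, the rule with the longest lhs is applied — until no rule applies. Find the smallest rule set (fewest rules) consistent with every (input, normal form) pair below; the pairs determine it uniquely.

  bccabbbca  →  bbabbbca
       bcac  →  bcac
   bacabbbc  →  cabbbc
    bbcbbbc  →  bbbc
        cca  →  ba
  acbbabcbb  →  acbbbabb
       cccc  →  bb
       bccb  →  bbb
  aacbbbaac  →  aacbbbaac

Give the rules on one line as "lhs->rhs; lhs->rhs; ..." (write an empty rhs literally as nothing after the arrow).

  | bccabbbca => bbabbbca
  | bcac
  | bacabbbc => cabbbc
  | bbcbbbc => bbbc

abc->ba; bac->c; bcb->; cc->b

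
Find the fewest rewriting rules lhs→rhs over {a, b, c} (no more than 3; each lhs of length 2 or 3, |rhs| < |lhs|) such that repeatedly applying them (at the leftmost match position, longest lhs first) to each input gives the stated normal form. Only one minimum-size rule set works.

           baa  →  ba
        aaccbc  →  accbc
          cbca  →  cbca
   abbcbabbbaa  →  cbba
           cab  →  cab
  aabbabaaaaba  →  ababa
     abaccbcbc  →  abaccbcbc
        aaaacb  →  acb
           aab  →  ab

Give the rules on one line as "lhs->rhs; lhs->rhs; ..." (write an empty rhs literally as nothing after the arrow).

aa->a; abb->

  | baa => ba
  | aaccbc => accbc
  | cbca
  | abbcbabbbaa => cbabbbaa => cbbaa => cbba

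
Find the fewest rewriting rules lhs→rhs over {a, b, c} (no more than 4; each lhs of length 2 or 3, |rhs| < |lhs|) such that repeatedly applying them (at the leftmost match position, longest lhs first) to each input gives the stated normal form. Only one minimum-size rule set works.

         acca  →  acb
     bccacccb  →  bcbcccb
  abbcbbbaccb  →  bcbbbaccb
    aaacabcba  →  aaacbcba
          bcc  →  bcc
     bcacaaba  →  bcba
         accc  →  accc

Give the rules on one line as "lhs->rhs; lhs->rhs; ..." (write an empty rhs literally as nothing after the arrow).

  | acca => acb
  | bccacccb => bcbcccb
  | abbcbbbaccb => bcbbbaccb
  | aaacabcba => aaacbcba

ab->; ca->c; cca->cb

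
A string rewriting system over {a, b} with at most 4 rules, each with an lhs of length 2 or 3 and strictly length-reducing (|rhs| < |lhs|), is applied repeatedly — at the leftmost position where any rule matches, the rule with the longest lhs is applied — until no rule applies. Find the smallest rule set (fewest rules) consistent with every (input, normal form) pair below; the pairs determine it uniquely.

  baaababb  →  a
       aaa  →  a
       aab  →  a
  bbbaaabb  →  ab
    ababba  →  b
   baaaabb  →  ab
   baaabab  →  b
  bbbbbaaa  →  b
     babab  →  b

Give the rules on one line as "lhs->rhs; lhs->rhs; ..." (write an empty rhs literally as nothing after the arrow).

  | baaababb => aaababb => bababb => ababb => bb => a
  | aaa => ba => a
  | aab => bb => a
  | bbbaaabb => abaaabb => aabb => bbb => ab

aa->b; aba->; ba->a; bb->a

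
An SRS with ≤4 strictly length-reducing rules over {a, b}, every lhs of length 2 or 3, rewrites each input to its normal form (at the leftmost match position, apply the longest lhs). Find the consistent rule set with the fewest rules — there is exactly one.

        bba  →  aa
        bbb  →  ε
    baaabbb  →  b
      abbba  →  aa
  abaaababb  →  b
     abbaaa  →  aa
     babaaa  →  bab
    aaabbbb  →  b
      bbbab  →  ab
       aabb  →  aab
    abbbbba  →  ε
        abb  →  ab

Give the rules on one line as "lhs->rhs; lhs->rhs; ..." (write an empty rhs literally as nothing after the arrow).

aaa->; bb->b; bba->aa; bbb->

  | bba => aa
  | bbb => ε
  | baaabbb => bbbb => b
  | abbba => aa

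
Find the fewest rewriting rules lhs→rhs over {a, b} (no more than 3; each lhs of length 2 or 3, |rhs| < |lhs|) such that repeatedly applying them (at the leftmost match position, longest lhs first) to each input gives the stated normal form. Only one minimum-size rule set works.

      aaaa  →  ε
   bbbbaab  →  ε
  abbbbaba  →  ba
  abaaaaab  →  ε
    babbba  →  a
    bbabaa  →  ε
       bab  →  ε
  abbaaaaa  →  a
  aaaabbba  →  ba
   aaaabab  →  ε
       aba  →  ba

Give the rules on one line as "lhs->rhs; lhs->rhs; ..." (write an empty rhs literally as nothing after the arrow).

  | aaaa => baa => bb => ε
  | bbbbaab => bbaab => aab => bb => ε
  | abbbbaba => bbbbaba => bbaba => aba => ba
  | abaaaaab => baaaaab => bbaaab => aaab => bab => bb => ε

aa->b; ab->b; bb->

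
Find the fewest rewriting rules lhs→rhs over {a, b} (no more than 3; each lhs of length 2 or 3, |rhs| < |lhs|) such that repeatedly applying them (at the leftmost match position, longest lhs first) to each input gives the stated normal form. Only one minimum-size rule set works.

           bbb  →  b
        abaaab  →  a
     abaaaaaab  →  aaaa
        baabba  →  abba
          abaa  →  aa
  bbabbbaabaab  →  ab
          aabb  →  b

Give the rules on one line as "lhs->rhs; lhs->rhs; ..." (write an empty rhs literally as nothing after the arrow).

  | bbb => b
  | abaaab => aaab => a
  | abaaaaaab => aaaaaab => aaaa
  | baabba => abba

aab->; baa->a; bbb->b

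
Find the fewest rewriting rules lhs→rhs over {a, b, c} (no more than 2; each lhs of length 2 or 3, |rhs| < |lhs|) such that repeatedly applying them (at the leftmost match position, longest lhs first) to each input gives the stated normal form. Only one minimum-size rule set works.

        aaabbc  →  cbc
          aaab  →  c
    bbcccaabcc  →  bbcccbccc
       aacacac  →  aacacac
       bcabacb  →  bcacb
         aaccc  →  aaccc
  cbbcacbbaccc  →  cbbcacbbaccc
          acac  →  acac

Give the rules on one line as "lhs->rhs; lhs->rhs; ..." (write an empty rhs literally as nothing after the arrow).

  | aaabbc => abcbc => cbc
  | aaab => abc => c
  | bbcccaabcc => bbcccbccc
  | aacacac

aab->bc; ab->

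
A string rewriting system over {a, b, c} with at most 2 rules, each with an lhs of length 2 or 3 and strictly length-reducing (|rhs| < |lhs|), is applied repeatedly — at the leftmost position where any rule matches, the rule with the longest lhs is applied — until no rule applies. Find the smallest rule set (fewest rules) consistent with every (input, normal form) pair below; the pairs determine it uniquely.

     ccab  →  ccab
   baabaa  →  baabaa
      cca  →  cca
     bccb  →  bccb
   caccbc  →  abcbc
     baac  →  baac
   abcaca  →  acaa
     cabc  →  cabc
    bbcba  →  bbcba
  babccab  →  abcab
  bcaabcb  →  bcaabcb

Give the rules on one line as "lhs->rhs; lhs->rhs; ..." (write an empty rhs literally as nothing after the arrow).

bab->ca; cac->ab

  | ccab
  | baabaa
  | cca
  | bccb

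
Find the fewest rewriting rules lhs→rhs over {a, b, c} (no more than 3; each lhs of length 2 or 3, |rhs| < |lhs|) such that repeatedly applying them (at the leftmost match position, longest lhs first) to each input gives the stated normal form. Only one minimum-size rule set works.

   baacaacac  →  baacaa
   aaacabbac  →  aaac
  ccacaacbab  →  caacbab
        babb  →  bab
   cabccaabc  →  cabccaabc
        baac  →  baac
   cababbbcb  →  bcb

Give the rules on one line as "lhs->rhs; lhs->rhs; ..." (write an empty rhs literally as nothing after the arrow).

aba->ac; bb->b; cac->

  | baacaacac => baacaa
  | aaacabbac => aaacabac => aaacacc => aaac
  | ccacaacbab => caacbab
  | babb => bab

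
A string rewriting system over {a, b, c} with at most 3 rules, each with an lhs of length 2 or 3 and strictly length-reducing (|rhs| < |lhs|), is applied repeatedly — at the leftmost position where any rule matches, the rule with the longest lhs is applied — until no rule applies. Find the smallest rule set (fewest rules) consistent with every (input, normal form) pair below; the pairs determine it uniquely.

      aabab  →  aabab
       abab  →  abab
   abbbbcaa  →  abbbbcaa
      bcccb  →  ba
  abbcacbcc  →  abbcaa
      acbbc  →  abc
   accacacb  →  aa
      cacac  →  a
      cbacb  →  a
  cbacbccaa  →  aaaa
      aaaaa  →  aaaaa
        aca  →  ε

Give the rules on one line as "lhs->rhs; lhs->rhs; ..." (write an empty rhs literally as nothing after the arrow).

aca->; cb->; cc->a

  | aabab
  | abab
  | abbbbcaa
  | bcccb => bacb => ba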